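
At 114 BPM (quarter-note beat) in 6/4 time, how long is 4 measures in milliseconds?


Step by step:
Quarter-note beat duration = 60000 / 114 ms
Beats per measure (6/4) = 6
One measure = 6 × 60000 / 114 = 360000 / 114 ms
4 measures = 4 × 360000 / 114 = 1440000 / 114
= 12631.6 ms


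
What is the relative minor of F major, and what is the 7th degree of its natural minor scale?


Solution.
The relative minor shares the major's key signature and starts on its 6th degree
6th degree = a major 6th above the tonic; a major 6th above F is D
→ relative minor of F major is D minor
D natural minor scale: D E F G A Bb C
= D minor; 7th degree = C


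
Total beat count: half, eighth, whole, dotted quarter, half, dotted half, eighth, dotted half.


Step by step:
Beat values:
  half = 2 beats
  eighth = 0.5 beats
  whole = 4 beats
  dotted quarter = 1.5 beats
  half = 2 beats
  dotted half = 3 beats
  eighth = 0.5 beats
  dotted half = 3 beats
Sum = 2 + 0.5 + 4 + 1.5 + 2 + 3 + 0.5 + 3
= 16.5 beats


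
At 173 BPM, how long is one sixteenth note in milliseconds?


One quarter-note beat = 60000 / BPM = 60000 / 173 ms
Sixteenth note = 1/4 × quarter note
Duration = 1/4 × 60000 / 173 = 15000 / 173
= 86.7 ms


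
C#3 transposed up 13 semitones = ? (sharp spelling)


Step by step:
C#3: chromatic position 1 in octave 3 → absolute = 3×12 + 1 = 37
Transpose up 13: 37 + 13 = 50
50 = 4×12 + 2 → D in octave 4
Result = D4


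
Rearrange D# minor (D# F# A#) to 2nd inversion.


Solution.
Root position: D# F# A#
2nd inversion: move root and 3rd up an octave
Bass note: A#
Notes (bottom to top) = A# D# F#


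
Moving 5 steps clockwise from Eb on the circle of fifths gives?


Let's work it out.
Each clockwise step on the circle of fifths moves up a perfect 5th
From Eb: Eb → Bb → F → C → G → D
= D


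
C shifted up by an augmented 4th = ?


augmented 4th: 4 letter names, 6 semitones
Letter: C + 3 → F
Pitch: C + 6 semitones, spelled as an F → F#
= F#


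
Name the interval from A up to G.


Letter names: A → G spans 7 letter names → a 7th
Semitones: A → G = 10 half-steps
A 7th of 10 semitones is a minor 7th
= minor 7th


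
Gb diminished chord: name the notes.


Working:
Diminished triad = root + minor 3rd (3 semitones) + diminished 5th (6 semitones)
A triad on Gb stacks thirds, so the chord tones use letter names G-B-D
Root: Gb
Minor 3rd above Gb: Bbb
Diminished 5th above Gb: Dbb
Chord = Gb Bbb Dbb


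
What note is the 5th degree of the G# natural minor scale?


Solution.
Natural minor scale pattern: W-H-W-W-H-W-W (2-1-2-2-1-2-2 semitones)
Starting from G#:
  G# + 2 semitones → A#
  A# + 1 semitone → B
  B + 2 semitones → C#
  C# + 2 semitones → D#
  D# + 1 semitone → E
  E + 2 semitones → F#
  F# + 2 semitones → G#
Scale: G# A# B C# D# E F#
Degree 5 = D#


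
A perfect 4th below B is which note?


Working:
A 4th spans 4 letter names, so from B we land on F
A perfect 4th = 5 semitones below B
Spell F at that pitch: F#
= F#


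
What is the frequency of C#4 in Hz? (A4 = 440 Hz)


Reasoning:
f = 440 × 2^(n/12) where n = semitones from A4
C#4: -8 semitones from A4
f = 440 × 2^(-8/12)
f = 277.18 Hz


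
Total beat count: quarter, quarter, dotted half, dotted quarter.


Beat values:
  quarter = 1 beat
  quarter = 1 beat
  dotted half = 3 beats
  dotted quarter = 1.5 beats
Sum = 1 + 1 + 3 + 1.5
= 6.5 beats


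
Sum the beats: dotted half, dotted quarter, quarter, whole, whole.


Beat values:
  dotted half = 3 beats
  dotted quarter = 1.5 beats
  quarter = 1 beat
  whole = 4 beats
  whole = 4 beats
Sum = 3 + 1.5 + 1 + 4 + 4
= 13.5 beats


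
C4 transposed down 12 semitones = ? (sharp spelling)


C4: chromatic position 0 in octave 4 → absolute = 4×12 + 0 = 48
Transpose down 12: 48 - 12 = 36
36 = 3×12 + 0 → C in octave 3
Result = C3


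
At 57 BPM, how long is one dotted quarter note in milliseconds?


One quarter-note beat = 60000 / BPM = 60000 / 57 ms
Dotted quarter note = 3/2 × quarter note
Duration = 3/2 × 60000 / 57 = 90000 / 57
= 1578.9 ms


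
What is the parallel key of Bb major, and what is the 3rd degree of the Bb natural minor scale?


Let's work it out.
Parallel keys share the same tonic but differ in mode
Bb major → parallel is Bb minor
Bb natural minor scale: Bb C Db Eb F Gb Ab
= Bb minor; 3rd degree = Db


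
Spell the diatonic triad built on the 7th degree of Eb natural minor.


Step by step:
Eb natural minor scale: Eb F Gb Ab Bb Cb Db
Diatonic triad on degree 7 stacks scale notes 7, 2, 4: Db F Ab
Db→F = 4 semitones; Db→Ab = 7 semitones → major triad
= Db F Ab (major)


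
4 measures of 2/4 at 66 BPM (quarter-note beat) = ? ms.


Reasoning:
Quarter-note beat duration = 60000 / 66 ms
Beats per measure (2/4) = 2
One measure = 2 × 60000 / 66 = 120000 / 66 ms
4 measures = 4 × 120000 / 66 = 480000 / 66
= 7272.7 ms


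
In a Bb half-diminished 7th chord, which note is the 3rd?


Step by step:
Half-diminished 7th chord = root + minor 3rd + diminished 5th + minor 7th
Seventh chords stack in thirds, so the letter names are B-D-F-A
Root: Bb
Minor 3rd above Bb: Db
Diminished 5th above Bb: Fb
Minor 7th above Bb: Ab
The 3rd = Db


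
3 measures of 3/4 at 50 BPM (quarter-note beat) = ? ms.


Step by step:
Quarter-note beat duration = 60000 / 50 ms
Beats per measure (3/4) = 3
One measure = 3 × 60000 / 50 = 180000 / 50 ms
3 measures = 3 × 180000 / 50 = 540000 / 50
= 10800.0 ms


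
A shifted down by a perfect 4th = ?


perfect 4th: 4 letter names, 5 semitones
Letter: A - 3 → E
Pitch: A - 5 semitones, spelled as an E → E
= E


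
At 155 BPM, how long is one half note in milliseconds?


Working:
One quarter-note beat = 60000 / BPM = 60000 / 155 ms
Half note = 2 × quarter note
Duration = 2 × 60000 / 155 = 120000 / 155
= 774.2 ms


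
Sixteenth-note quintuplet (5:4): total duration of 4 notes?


Solution.
Quintuplet: 5 notes occupy the space of 4 sixteenth notes
Space = 4 × 1/4 = 1 beat
Each quintuplet note = 1 / 5 = 1/5 beats
4 notes = 4 × 1/5 = 4/5
= 4/5 beats


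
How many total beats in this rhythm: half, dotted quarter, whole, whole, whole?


Beat values:
  half = 2 beats
  dotted quarter = 1.5 beats
  whole = 4 beats
  whole = 4 beats
  whole = 4 beats
Sum = 2 + 1.5 + 4 + 4 + 4
= 15.5 beats


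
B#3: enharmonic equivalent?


Let's work it out.
Enharmonic notes sound the same pitch but are spelled with different letter names
B# and C name the same pitch class
Octave numbers change at C, so B#3 = C4
= C4


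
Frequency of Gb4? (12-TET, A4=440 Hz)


Solution.
f = 440 × 2^(n/12) where n = semitones from A4
Gb4: -3 semitones from A4
f = 440 × 2^(-3/12)
f = 369.99 Hz


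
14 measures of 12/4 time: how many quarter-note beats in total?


Reasoning:
Time signature 12/4: the bottom number 4 means the quarter note gets one count
The top number 12 means 12 quarter-note beats per measure
Total = 12 × 14 measures
= 168 quarter-note beats


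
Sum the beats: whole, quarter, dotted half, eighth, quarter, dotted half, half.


Solution.
Beat values:
  whole = 4 beats
  quarter = 1 beat
  dotted half = 3 beats
  eighth = 0.5 beats
  quarter = 1 beat
  dotted half = 3 beats
  half = 2 beats
Sum = 4 + 1 + 3 + 0.5 + 1 + 3 + 2
= 14.5 beats


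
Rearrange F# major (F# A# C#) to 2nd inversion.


Root position: F# A# C#
2nd inversion: move root and 3rd up an octave
Bass note: C#
Notes (bottom to top) = C# F# A#


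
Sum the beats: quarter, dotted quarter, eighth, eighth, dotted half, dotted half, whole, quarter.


Step by step:
Beat values:
  quarter = 1 beat
  dotted quarter = 1.5 beats
  eighth = 0.5 beats
  eighth = 0.5 beats
  dotted half = 3 beats
  dotted half = 3 beats
  whole = 4 beats
  quarter = 1 beat
Sum = 1 + 1.5 + 0.5 + 0.5 + 3 + 3 + 4 + 1
= 14.5 beats


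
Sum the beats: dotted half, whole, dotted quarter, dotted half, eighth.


Working:
Beat values:
  dotted half = 3 beats
  whole = 4 beats
  dotted quarter = 1.5 beats
  dotted half = 3 beats
  eighth = 0.5 beats
Sum = 3 + 4 + 1.5 + 3 + 0.5
= 12 beats


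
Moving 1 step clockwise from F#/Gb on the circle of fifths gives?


Step by step:
Each clockwise step on the circle of fifths moves up a perfect 5th
From F#/Gb: F#/Gb → Db
= Db


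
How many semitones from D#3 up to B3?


Reasoning:
Absolute semitone position = octave×12 + chromatic position
D#3: 3×12 + 3 = 39
B3: 3×12 + 11 = 47
Difference = 47 - 39 = 8
= 8 semitones


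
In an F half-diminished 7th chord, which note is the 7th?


Reasoning:
Half-diminished 7th chord = root + minor 3rd + diminished 5th + minor 7th
Seventh chords stack in thirds, so the letter names are F-A-C-E
Root: F
Minor 3rd above F: Ab
Diminished 5th above F: Cb
Minor 7th above F: Eb
The 7th = Eb


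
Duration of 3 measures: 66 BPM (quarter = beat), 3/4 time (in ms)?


Quarter-note beat duration = 60000 / 66 ms
Beats per measure (3/4) = 3
One measure = 3 × 60000 / 66 = 180000 / 66 ms
3 measures = 3 × 180000 / 66 = 540000 / 66
= 8181.8 ms


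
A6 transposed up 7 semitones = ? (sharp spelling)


Reasoning:
A6: chromatic position 9 in octave 6 → absolute = 6×12 + 9 = 81
Transpose up 7: 81 + 7 = 88
88 = 7×12 + 4 → E in octave 7
Result = E7


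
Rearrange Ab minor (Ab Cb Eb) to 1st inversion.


Step by step:
Root position: Ab Cb Eb
1st inversion: move root up an octave
Bass note: Cb
Notes (bottom to top) = Cb Eb Ab


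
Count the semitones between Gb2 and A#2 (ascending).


Solution.
Absolute semitone position = octave×12 + chromatic position
Gb2: 2×12 + 6 = 30
A#2: 2×12 + 10 = 34
Difference = 34 - 30 = 4
= 4 semitones


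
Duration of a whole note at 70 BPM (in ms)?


Solution.
One quarter-note beat = 60000 / BPM = 60000 / 70 ms
Whole note = 4 × quarter note
Duration = 4 × 60000 / 70 = 240000 / 70
= 3428.6 ms


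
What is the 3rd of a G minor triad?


Reasoning:
Minor triad = root + minor 3rd (3 semitones) + perfect 5th (7 semitones)
A triad on G stacks thirds, so the chord tones use letter names G-B-D
Root: G
Minor 3rd above G: Bb
Perfect 5th above G: D
The 3rd = Bb


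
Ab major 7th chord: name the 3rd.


Reasoning:
Major 7th chord = root + major 3rd + perfect 5th + major 7th
Seventh chords stack in thirds, so the letter names are A-C-E-G
Root: Ab
Major 3rd above Ab: C
Perfect 5th above Ab: Eb
Major 7th above Ab: G
The 3rd = C


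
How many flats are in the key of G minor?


Reasoning:
Flat minor keys: A(0), D(1), G(2), C(3), F(4), Bb(5), Eb(6), Ab(7)
G minor has 2 flats
Order of flats: Bb Eb Ab Db Gb Cb Fb → first 2: Bb, Eb
= 2 flats


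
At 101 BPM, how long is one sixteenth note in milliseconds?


One quarter-note beat = 60000 / BPM = 60000 / 101 ms
Sixteenth note = 1/4 × quarter note
Duration = 1/4 × 60000 / 101 = 15000 / 101
= 148.5 ms


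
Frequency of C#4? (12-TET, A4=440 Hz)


Working:
f = 440 × 2^(n/12) where n = semitones from A4
C#4: -8 semitones from A4
f = 440 × 2^(-8/12)
f = 277.18 Hz


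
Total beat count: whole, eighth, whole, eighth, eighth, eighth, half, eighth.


Beat values:
  whole = 4 beats
  eighth = 0.5 beats
  whole = 4 beats
  eighth = 0.5 beats
  eighth = 0.5 beats
  eighth = 0.5 beats
  half = 2 beats
  eighth = 0.5 beats
Sum = 4 + 0.5 + 4 + 0.5 + 0.5 + 0.5 + 2 + 0.5
= 12.5 beats


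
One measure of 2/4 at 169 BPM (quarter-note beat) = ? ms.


Step by step:
Quarter-note beat duration = 60000 / 169 ms
Beats per measure (2/4) = 2
One measure = 2 × 60000 / 169 = 120000 / 169 ms
= 710.1 ms


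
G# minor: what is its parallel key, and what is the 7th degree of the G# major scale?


Step by step:
Parallel keys share the same tonic but differ in mode
G# minor → parallel is G# major
G# major scale: G# A# B# C# D# E# F##
= G# major; 7th degree = F##


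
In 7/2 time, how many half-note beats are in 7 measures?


Step by step:
Time signature 7/2: the bottom number 2 means the half note gets one count
The top number 7 means 7 half-note beats per measure
Total = 7 × 7 measures
= 49 half-note beats


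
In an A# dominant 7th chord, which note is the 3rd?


Reasoning:
Dominant 7th chord = root + major 3rd + perfect 5th + minor 7th
Seventh chords stack in thirds, so the letter names are A-C-E-G
Root: A#
Major 3rd above A#: C##
Perfect 5th above A#: E#
Minor 7th above A#: G#
The 3rd = C##


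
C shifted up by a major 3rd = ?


Working:
major 3rd: 3 letter names, 4 semitones
Letter: C + 2 → E
Pitch: C + 4 semitones, spelled as an E → E
= E


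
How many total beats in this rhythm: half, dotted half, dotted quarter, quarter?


Working:
Beat values:
  half = 2 beats
  dotted half = 3 beats
  dotted quarter = 1.5 beats
  quarter = 1 beat
Sum = 2 + 3 + 1.5 + 1
= 7.5 beats


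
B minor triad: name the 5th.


Reasoning:
Minor triad = root + minor 3rd (3 semitones) + perfect 5th (7 semitones)
A triad on B stacks thirds, so the chord tones use letter names B-D-F
Root: B
Minor 3rd above B: D
Perfect 5th above B: F#
The 5th = F#


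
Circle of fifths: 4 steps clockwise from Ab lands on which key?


Step by step:
Each clockwise step on the circle of fifths moves up a perfect 5th
From Ab: Ab → Eb → Bb → F → C
= C


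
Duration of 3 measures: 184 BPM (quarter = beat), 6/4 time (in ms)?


Solution.
Quarter-note beat duration = 60000 / 184 ms
Beats per measure (6/4) = 6
One measure = 6 × 60000 / 184 = 360000 / 184 ms
3 measures = 3 × 360000 / 184 = 1080000 / 184
= 5869.6 ms


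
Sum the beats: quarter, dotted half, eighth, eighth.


Reasoning:
Beat values:
  quarter = 1 beat
  dotted half = 3 beats
  eighth = 0.5 beats
  eighth = 0.5 beats
Sum = 1 + 3 + 0.5 + 0.5
= 5 beats


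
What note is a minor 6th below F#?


Working:
A 6th spans 6 letter names, so from F we land on A
A minor 6th = 8 semitones below F#
Spell A at that pitch: A#
= A#


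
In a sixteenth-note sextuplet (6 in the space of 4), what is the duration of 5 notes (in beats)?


Let's work it out.
Sextuplet: 6 notes occupy the space of 4 sixteenth notes
Space = 4 × 1/4 = 1 beat
Each sextuplet note = 1 / 6 = 1/6 beats
5 notes = 5 × 1/6 = 5/6
= 5/6 beats


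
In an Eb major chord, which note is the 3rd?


Let's work it out.
Major triad = root + major 3rd (4 semitones) + perfect 5th (7 semitones)
A triad on Eb stacks thirds, so the chord tones use letter names E-G-B
Root: Eb
Major 3rd above Eb: G
Perfect 5th above Eb: Bb
The 3rd = G


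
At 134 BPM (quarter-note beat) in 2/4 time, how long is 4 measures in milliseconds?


Let's work it out.
Quarter-note beat duration = 60000 / 134 ms
Beats per measure (2/4) = 2
One measure = 2 × 60000 / 134 = 120000 / 134 ms
4 measures = 4 × 120000 / 134 = 480000 / 134
= 3582.1 ms


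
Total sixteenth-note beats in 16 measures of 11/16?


Let's work it out.
Time signature 11/16: the bottom number 16 means the sixteenth note gets one count
The top number 11 means 11 sixteenth-note beats per measure
Total = 11 × 16 measures
= 176 sixteenth-note beats


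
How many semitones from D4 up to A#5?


Absolute semitone position = octave×12 + chromatic position
D4: 4×12 + 2 = 50
A#5: 5×12 + 10 = 70
Difference = 70 - 50 = 20
= 20 semitones


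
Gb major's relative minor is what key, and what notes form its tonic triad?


Solution.
The relative minor shares the major's key signature and starts on its 6th degree
6th degree = a major 6th above the tonic; a major 6th above Gb is Eb
→ relative minor of Gb major is Eb minor
Tonic triad of Eb minor = root + minor 3rd + perfect 5th = Eb Gb Bb
= Eb minor; triad = Eb Gb Bb


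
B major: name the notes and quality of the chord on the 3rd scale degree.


Solution.
B major scale: B C# D# E F# G# A#
Diatonic triad on degree 3 stacks scale notes 3, 5, 7: D# F# A#
D#→F# = 3 semitones; D#→A# = 7 semitones → minor triad
= D# F# A# (minor)


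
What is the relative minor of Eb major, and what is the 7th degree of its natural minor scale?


Solution.
The relative minor shares the major's key signature and starts on its 6th degree
6th degree = a major 6th above the tonic; a major 6th above Eb is C
→ relative minor of Eb major is C minor
C natural minor scale: C D Eb F G Ab Bb
= C minor; 7th degree = Bb


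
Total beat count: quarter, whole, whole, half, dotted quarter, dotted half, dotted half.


Step by step:
Beat values:
  quarter = 1 beat
  whole = 4 beats
  whole = 4 beats
  half = 2 beats
  dotted quarter = 1.5 beats
  dotted half = 3 beats
  dotted half = 3 beats
Sum = 1 + 4 + 4 + 2 + 1.5 + 3 + 3
= 18.5 beats


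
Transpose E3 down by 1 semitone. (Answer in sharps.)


Let's work it out.
E3: chromatic position 4 in octave 3 → absolute = 3×12 + 4 = 40
Transpose down 1: 40 - 1 = 39
39 = 3×12 + 3 → D# in octave 3
Result = D#3


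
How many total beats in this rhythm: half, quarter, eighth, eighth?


Beat values:
  half = 2 beats
  quarter = 1 beat
  eighth = 0.5 beats
  eighth = 0.5 beats
Sum = 2 + 1 + 0.5 + 0.5
= 4 beats


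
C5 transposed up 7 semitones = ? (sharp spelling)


C5: chromatic position 0 in octave 5 → absolute = 5×12 + 0 = 60
Transpose up 7: 60 + 7 = 67
67 = 5×12 + 7 → G in octave 5
Result = G5


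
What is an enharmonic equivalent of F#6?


Enharmonic notes sound the same pitch but are spelled with different letter names
F# and Gb name the same pitch class
= Gb6


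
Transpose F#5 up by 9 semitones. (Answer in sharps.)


Step by step:
F#5: chromatic position 6 in octave 5 → absolute = 5×12 + 6 = 66
Transpose up 9: 66 + 9 = 75
75 = 6×12 + 3 → D# in octave 6
Result = D#6


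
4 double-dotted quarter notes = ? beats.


Let's work it out.
Base quarter note = 1 beat
Dot 1 adds half the previous value: +1/2
Dot 2 adds half the previous value: +1/4
One double-dotted quarter = 1 + 1/2 + 1/4 = 7/4
4 of them = 4 × 7/4 = 7
= 7 beats


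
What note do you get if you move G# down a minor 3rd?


minor 3rd: 3 letter names, 3 semitones
Letter: G - 2 → E
Pitch: G# - 3 semitones, spelled as an E → E#
= E#


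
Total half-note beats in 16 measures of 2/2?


Step by step:
Time signature 2/2: the bottom number 2 means the half note gets one count
The top number 2 means 2 half-note beats per measure
Total = 2 × 16 measures
= 32 half-note beats


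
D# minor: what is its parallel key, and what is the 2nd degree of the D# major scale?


Step by step:
Parallel keys share the same tonic but differ in mode
D# minor → parallel is D# major
D# major scale: D# E# F## G# A# B# C##
= D# major; 2nd degree = E#


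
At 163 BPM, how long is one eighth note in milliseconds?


Step by step:
One quarter-note beat = 60000 / BPM = 60000 / 163 ms
Eighth note = 1/2 × quarter note
Duration = 1/2 × 60000 / 163 = 30000 / 163
= 184.0 ms


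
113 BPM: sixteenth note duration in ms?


Working:
One quarter-note beat = 60000 / BPM = 60000 / 113 ms
Sixteenth note = 1/4 × quarter note
Duration = 1/4 × 60000 / 113 = 15000 / 113
= 132.7 ms


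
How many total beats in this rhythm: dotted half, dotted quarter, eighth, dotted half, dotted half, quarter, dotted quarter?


Let's work it out.
Beat values:
  dotted half = 3 beats
  dotted quarter = 1.5 beats
  eighth = 0.5 beats
  dotted half = 3 beats
  dotted half = 3 beats
  quarter = 1 beat
  dotted quarter = 1.5 beats
Sum = 3 + 1.5 + 0.5 + 3 + 3 + 1 + 1.5
= 13.5 beats


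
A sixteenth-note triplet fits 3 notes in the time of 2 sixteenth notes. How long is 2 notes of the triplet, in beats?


Working:
Triplet: 3 notes occupy the space of 2 sixteenth notes
Space = 2 × 1/4 = 1/2 beats
Each triplet note = 1/2 / 3 = 1/6 beats
2 notes = 2 × 1/6 = 1/3
= 1/3 beats


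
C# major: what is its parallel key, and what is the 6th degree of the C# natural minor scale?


Parallel keys share the same tonic but differ in mode
C# major → parallel is C# minor
C# natural minor scale: C# D# E F# G# A B
= C# minor; 6th degree = A


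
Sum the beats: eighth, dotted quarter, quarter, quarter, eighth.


Working:
Beat values:
  eighth = 0.5 beats
  dotted quarter = 1.5 beats
  quarter = 1 beat
  quarter = 1 beat
  eighth = 0.5 beats
Sum = 0.5 + 1.5 + 1 + 1 + 0.5
= 4.5 beats


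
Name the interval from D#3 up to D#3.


Solution.
Letter names: D → D spans 1 letter name → a unison
Semitones: D#3 → D#3 = 0 half-steps
A unison of 0 semitones is a perfect unison
= perfect unison


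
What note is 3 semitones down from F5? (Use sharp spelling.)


Working:
F5: chromatic position 5 in octave 5 → absolute = 5×12 + 5 = 65
Transpose down 3: 65 - 3 = 62
62 = 5×12 + 2 → D in octave 5
Result = D5


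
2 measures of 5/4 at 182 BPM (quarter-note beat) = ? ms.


Solution.
Quarter-note beat duration = 60000 / 182 ms
Beats per measure (5/4) = 5
One measure = 5 × 60000 / 182 = 300000 / 182 ms
2 measures = 2 × 300000 / 182 = 600000 / 182
= 3296.7 ms


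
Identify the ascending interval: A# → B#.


Working:
Letter names: A → B spans 2 letter names → a 2nd
Semitones: A# → B# = 2 half-steps
A 2nd of 2 semitones is a major 2nd
= major 2nd


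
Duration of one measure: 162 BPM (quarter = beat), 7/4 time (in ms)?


Solution.
Quarter-note beat duration = 60000 / 162 ms
Beats per measure (7/4) = 7
One measure = 7 × 60000 / 162 = 420000 / 162 ms
= 2592.6 ms


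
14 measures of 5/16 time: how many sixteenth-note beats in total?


Reasoning:
Time signature 5/16: the bottom number 16 means the sixteenth note gets one count
The top number 5 means 5 sixteenth-note beats per measure
Total = 5 × 14 measures
= 70 sixteenth-note beats


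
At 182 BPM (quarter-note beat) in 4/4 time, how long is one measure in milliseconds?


Quarter-note beat duration = 60000 / 182 ms
Beats per measure (4/4) = 4
One measure = 4 × 60000 / 182 = 240000 / 182 ms
= 1318.7 ms


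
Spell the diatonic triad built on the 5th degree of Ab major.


Working:
Ab major scale: Ab Bb C Db Eb F G
Diatonic triad on degree 5 stacks scale notes 5, 7, 2: Eb G Bb
Eb→G = 4 semitones; Eb→Bb = 7 semitones → major triad
= Eb G Bb (major)


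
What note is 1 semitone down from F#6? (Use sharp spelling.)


Step by step:
F#6: chromatic position 6 in octave 6 → absolute = 6×12 + 6 = 78
Transpose down 1: 78 - 1 = 77
77 = 6×12 + 5 → F in octave 6
Result = F6


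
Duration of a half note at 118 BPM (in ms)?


Let's work it out.
One quarter-note beat = 60000 / BPM = 60000 / 118 ms
Half note = 2 × quarter note
Duration = 2 × 60000 / 118 = 120000 / 118
= 1016.9 ms


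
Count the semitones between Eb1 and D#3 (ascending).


Absolute semitone position = octave×12 + chromatic position
Eb1: 1×12 + 3 = 15
D#3: 3×12 + 3 = 39
Difference = 39 - 15 = 24
= 24 semitones


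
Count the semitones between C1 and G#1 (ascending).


Working:
Absolute semitone position = octave×12 + chromatic position
C1: 1×12 + 0 = 12
G#1: 1×12 + 8 = 20
Difference = 20 - 12 = 8
= 8 semitones


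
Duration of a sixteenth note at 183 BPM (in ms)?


One quarter-note beat = 60000 / BPM = 60000 / 183 ms
Sixteenth note = 1/4 × quarter note
Duration = 1/4 × 60000 / 183 = 15000 / 183
= 82.0 ms


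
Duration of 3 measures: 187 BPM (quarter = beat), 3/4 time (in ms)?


Quarter-note beat duration = 60000 / 187 ms
Beats per measure (3/4) = 3
One measure = 3 × 60000 / 187 = 180000 / 187 ms
3 measures = 3 × 180000 / 187 = 540000 / 187
= 2887.7 ms


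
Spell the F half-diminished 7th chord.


Solution.
Half-diminished 7th chord = root + minor 3rd + diminished 5th + minor 7th
Seventh chords stack in thirds, so the letter names are F-A-C-E
Root: F
Minor 3rd above F: Ab
Diminished 5th above F: Cb
Minor 7th above F: Eb
Chord = F Ab Cb Eb


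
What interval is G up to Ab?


Solution.
Letter names: G → A spans 2 letter names → a 2nd
Semitones: G → Ab = 1 half-step
A 2nd of 1 semitone is a minor 2nd
= minor 2nd


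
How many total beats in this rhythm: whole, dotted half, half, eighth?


Step by step:
Beat values:
  whole = 4 beats
  dotted half = 3 beats
  half = 2 beats
  eighth = 0.5 beats
Sum = 4 + 3 + 2 + 0.5
= 9.5 beats


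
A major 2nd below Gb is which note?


Step by step:
A 2nd spans 2 letter names, so from G we land on F
A major 2nd = 2 semitones below Gb
Spell F at that pitch: Fb
= Fb


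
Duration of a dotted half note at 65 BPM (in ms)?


One quarter-note beat = 60000 / BPM = 60000 / 65 ms
Dotted half note = 3 × quarter note
Duration = 3 × 60000 / 65 = 180000 / 65
= 2769.2 ms


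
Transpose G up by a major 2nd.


Solution.
major 2nd: 2 letter names, 2 semitones
Letter: G + 1 → A
Pitch: G + 2 semitones, spelled as an A → A
= A


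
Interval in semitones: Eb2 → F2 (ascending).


Step by step:
Absolute semitone position = octave×12 + chromatic position
Eb2: 2×12 + 3 = 27
F2: 2×12 + 5 = 29
Difference = 29 - 27 = 2
= 2 semitones


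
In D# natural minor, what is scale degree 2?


Solution.
Natural minor scale pattern: W-H-W-W-H-W-W (2-1-2-2-1-2-2 semitones)
Starting from D#:
  D# + 2 semitones → E#
  E# + 1 semitone → F#
  F# + 2 semitones → G#
  G# + 2 semitones → A#
  A# + 1 semitone → B
  B + 2 semitones → C#
  C# + 2 semitones → D#
Scale: D# E# F# G# A# B C#
Degree 2 = E#


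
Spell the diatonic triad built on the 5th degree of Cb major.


Working:
Cb major scale: Cb Db Eb Fb Gb Ab Bb
Diatonic triad on degree 5 stacks scale notes 5, 7, 2: Gb Bb Db
Gb→Bb = 4 semitones; Gb→Db = 7 semitones → major triad
= Gb Bb Db (major)


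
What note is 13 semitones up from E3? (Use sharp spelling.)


Step by step:
E3: chromatic position 4 in octave 3 → absolute = 3×12 + 4 = 40
Transpose up 13: 40 + 13 = 53
53 = 4×12 + 5 → F in octave 4
Result = F4


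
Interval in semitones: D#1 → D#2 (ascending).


Reasoning:
Absolute semitone position = octave×12 + chromatic position
D#1: 1×12 + 3 = 15
D#2: 2×12 + 3 = 27
Difference = 27 - 15 = 12
= 12 semitones


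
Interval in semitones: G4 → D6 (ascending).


Absolute semitone position = octave×12 + chromatic position
G4: 4×12 + 7 = 55
D6: 6×12 + 2 = 74
Difference = 74 - 55 = 19
= 19 semitones


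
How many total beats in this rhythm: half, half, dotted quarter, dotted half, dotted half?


Beat values:
  half = 2 beats
  half = 2 beats
  dotted quarter = 1.5 beats
  dotted half = 3 beats
  dotted half = 3 beats
Sum = 2 + 2 + 1.5 + 3 + 3
= 11.5 beats


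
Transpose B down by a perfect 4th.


perfect 4th: 4 letter names, 5 semitones
Letter: B - 3 → F
Pitch: B - 5 semitones, spelled as an F → F#
= F#


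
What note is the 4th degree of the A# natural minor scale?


Natural minor scale pattern: W-H-W-W-H-W-W (2-1-2-2-1-2-2 semitones)
Starting from A#:
  A# + 2 semitones → B#
  B# + 1 semitone → C#
  C# + 2 semitones → D#
  D# + 2 semitones → E#
  E# + 1 semitone → F#
  F# + 2 semitones → G#
  G# + 2 semitones → A#
Scale: A# B# C# D# E# F# G#
Degree 4 = D#


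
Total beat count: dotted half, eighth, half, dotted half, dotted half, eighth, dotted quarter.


Step by step:
Beat values:
  dotted half = 3 beats
  eighth = 0.5 beats
  half = 2 beats
  dotted half = 3 beats
  dotted half = 3 beats
  eighth = 0.5 beats
  dotted quarter = 1.5 beats
Sum = 3 + 0.5 + 2 + 3 + 3 + 0.5 + 1.5
= 13.5 beats


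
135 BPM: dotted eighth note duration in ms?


One quarter-note beat = 60000 / BPM = 60000 / 135 ms
Dotted eighth note = 3/4 × quarter note
Duration = 3/4 × 60000 / 135 = 45000 / 135
= 333.3 ms


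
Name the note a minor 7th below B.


A 7th spans 7 letter names, so from B we land on C
A minor 7th = 10 semitones below B
Spell C at that pitch: C#
= C#


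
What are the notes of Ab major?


Step by step:
Major scale pattern: W-W-H-W-W-W-H (2-2-1-2-2-2-1 semitones)
Starting from Ab:
  Ab + 2 semitones → Bb
  Bb + 2 semitones → C
  C + 1 semitone → Db
  Db + 2 semitones → Eb
  Eb + 2 semitones → F
  F + 2 semitones → G
  G + 1 semitone → Ab
Scale = Ab Bb C Db Eb F G


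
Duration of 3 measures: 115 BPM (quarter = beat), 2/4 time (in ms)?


Let's work it out.
Quarter-note beat duration = 60000 / 115 ms
Beats per measure (2/4) = 2
One measure = 2 × 60000 / 115 = 120000 / 115 ms
3 measures = 3 × 120000 / 115 = 360000 / 115
= 3130.4 ms


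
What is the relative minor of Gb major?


Reasoning:
The relative minor shares the major's key signature and starts on its 6th degree
6th degree = a major 6th above the tonic; a major 6th above Gb is Eb
→ relative minor of Gb major is Eb minor
= Eb minor


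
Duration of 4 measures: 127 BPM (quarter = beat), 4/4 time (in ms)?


Solution.
Quarter-note beat duration = 60000 / 127 ms
Beats per measure (4/4) = 4
One measure = 4 × 60000 / 127 = 240000 / 127 ms
4 measures = 4 × 240000 / 127 = 960000 / 127
= 7559.1 ms


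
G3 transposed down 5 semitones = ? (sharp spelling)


G3: chromatic position 7 in octave 3 → absolute = 3×12 + 7 = 43
Transpose down 5: 43 - 5 = 38
38 = 3×12 + 2 → D in octave 3
Result = D3


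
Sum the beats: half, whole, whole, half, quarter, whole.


Let's work it out.
Beat values:
  half = 2 beats
  whole = 4 beats
  whole = 4 beats
  half = 2 beats
  quarter = 1 beat
  whole = 4 beats
Sum = 2 + 4 + 4 + 2 + 1 + 4
= 17 beats


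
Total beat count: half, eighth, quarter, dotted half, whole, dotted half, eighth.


Beat values:
  half = 2 beats
  eighth = 0.5 beats
  quarter = 1 beat
  dotted half = 3 beats
  whole = 4 beats
  dotted half = 3 beats
  eighth = 0.5 beats
Sum = 2 + 0.5 + 1 + 3 + 4 + 3 + 0.5
= 14 beats


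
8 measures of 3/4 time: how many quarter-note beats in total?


Step by step:
Time signature 3/4: the bottom number 4 means the quarter note gets one count
The top number 3 means 3 quarter-note beats per measure
Total = 3 × 8 measures
= 24 quarter-note beats


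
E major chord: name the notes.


Major triad = root + major 3rd (4 semitones) + perfect 5th (7 semitones)
A triad on E stacks thirds, so the chord tones use letter names E-G-B
Root: E
Major 3rd above E: G#
Perfect 5th above E: B
Chord = E G# B


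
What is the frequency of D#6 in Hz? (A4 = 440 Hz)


Let's work it out.
f = 440 × 2^(n/12) where n = semitones from A4
D#6: 18 semitones from A4
f = 440 × 2^(18/12)
f = 1244.51 Hz


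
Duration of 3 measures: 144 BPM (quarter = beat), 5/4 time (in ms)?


Reasoning:
Quarter-note beat duration = 60000 / 144 ms
Beats per measure (5/4) = 5
One measure = 5 × 60000 / 144 = 300000 / 144 ms
3 measures = 3 × 300000 / 144 = 900000 / 144
= 6250.0 ms


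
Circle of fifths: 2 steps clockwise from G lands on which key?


Let's work it out.
Each clockwise step on the circle of fifths moves up a perfect 5th
From G: G → D → A
= A


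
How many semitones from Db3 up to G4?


Absolute semitone position = octave×12 + chromatic position
Db3: 3×12 + 1 = 37
G4: 4×12 + 7 = 55
Difference = 55 - 37 = 18
= 18 semitones


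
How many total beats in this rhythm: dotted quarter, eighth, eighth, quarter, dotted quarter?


Working:
Beat values:
  dotted quarter = 1.5 beats
  eighth = 0.5 beats
  eighth = 0.5 beats
  quarter = 1 beat
  dotted quarter = 1.5 beats
Sum = 1.5 + 0.5 + 0.5 + 1 + 1.5
= 5 beats


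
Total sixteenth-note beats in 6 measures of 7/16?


Time signature 7/16: the bottom number 16 means the sixteenth note gets one count
The top number 7 means 7 sixteenth-note beats per measure
Total = 7 × 6 measures
= 42 sixteenth-note beats


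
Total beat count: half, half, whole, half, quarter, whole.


Reasoning:
Beat values:
  half = 2 beats
  half = 2 beats
  whole = 4 beats
  half = 2 beats
  quarter = 1 beat
  whole = 4 beats
Sum = 2 + 2 + 4 + 2 + 1 + 4
= 15 beats


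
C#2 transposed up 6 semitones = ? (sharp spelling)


Let's work it out.
C#2: chromatic position 1 in octave 2 → absolute = 2×12 + 1 = 25
Transpose up 6: 25 + 6 = 31
31 = 2×12 + 7 → G in octave 2
Result = G2


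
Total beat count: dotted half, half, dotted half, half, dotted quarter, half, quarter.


Step by step:
Beat values:
  dotted half = 3 beats
  half = 2 beats
  dotted half = 3 beats
  half = 2 beats
  dotted quarter = 1.5 beats
  half = 2 beats
  quarter = 1 beat
Sum = 3 + 2 + 3 + 2 + 1.5 + 2 + 1
= 14.5 beats


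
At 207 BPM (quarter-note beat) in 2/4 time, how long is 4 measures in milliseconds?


Working:
Quarter-note beat duration = 60000 / 207 ms
Beats per measure (2/4) = 2
One measure = 2 × 60000 / 207 = 120000 / 207 ms
4 measures = 4 × 120000 / 207 = 480000 / 207
= 2318.8 ms


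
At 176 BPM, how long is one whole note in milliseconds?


Working:
One quarter-note beat = 60000 / BPM = 60000 / 176 ms
Whole note = 4 × quarter note
Duration = 4 × 60000 / 176 = 240000 / 176
= 1363.6 ms


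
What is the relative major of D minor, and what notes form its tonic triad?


The relative major shares the key signature and is a minor 3rd above the minor tonic
A minor 3rd above D is F
→ relative major of D minor is F major
Tonic triad of F major = root + major 3rd + perfect 5th = F A C
= F major; triad = F A C


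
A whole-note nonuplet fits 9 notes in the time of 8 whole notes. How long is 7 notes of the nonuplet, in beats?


Nonuplet: 9 notes occupy the space of 8 whole notes
Space = 8 × 4 = 32 beats
Each nonuplet note = 32 / 9 = 32/9 beats
7 notes = 7 × 32/9 = 224/9
= 224/9 beats


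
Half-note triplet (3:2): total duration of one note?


Step by step:
Triplet: 3 notes occupy the space of 2 half notes
Space = 2 × 2 = 4 beats
Each triplet note = 4 / 3 = 4/3 beats
= 4/3 beats


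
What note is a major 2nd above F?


Let's work it out.
A 2nd spans 2 letter names, so from F we land on G
A major 2nd = 2 semitones above F
Spell G at that pitch: G
= G


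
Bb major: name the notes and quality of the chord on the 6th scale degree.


Let's work it out.
Bb major scale: Bb C D Eb F G A
Diatonic triad on degree 6 stacks scale notes 6, 1, 3: G Bb D
G→Bb = 3 semitones; G→D = 7 semitones → minor triad
= G Bb D (minor)


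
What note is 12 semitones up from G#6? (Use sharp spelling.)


G#6: chromatic position 8 in octave 6 → absolute = 6×12 + 8 = 80
Transpose up 12: 80 + 12 = 92
92 = 7×12 + 8 → G# in octave 7
Result = G#7


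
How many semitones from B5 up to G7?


Step by step:
Absolute semitone position = octave×12 + chromatic position
B5: 5×12 + 11 = 71
G7: 7×12 + 7 = 91
Difference = 91 - 71 = 20
= 20 semitones


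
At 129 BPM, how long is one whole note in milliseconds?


One quarter-note beat = 60000 / BPM = 60000 / 129 ms
Whole note = 4 × quarter note
Duration = 4 × 60000 / 129 = 240000 / 129
= 1860.5 ms


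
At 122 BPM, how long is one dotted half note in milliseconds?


One quarter-note beat = 60000 / BPM = 60000 / 122 ms
Dotted half note = 3 × quarter note
Duration = 3 × 60000 / 122 = 180000 / 122
= 1475.4 ms


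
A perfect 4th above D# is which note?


Solution.
A 4th spans 4 letter names, so from D we land on G
A perfect 4th = 5 semitones above D#
Spell G at that pitch: G#
= G#


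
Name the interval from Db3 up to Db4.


Let's work it out.
Letter names: D → D spans 8 letter names → an octave
Semitones: Db3 → Db4 = 12 half-steps
An octave of 12 semitones is a perfect octave
= perfect octave


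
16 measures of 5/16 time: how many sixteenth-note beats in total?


Step by step:
Time signature 5/16: the bottom number 16 means the sixteenth note gets one count
The top number 5 means 5 sixteenth-note beats per measure
Total = 5 × 16 measures
= 80 sixteenth-note beats


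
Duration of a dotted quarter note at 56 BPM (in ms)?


Reasoning:
One quarter-note beat = 60000 / BPM = 60000 / 56 ms
Dotted quarter note = 3/2 × quarter note
Duration = 3/2 × 60000 / 56 = 90000 / 56
= 1607.1 ms


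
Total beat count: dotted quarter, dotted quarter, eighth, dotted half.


Beat values:
  dotted quarter = 1.5 beats
  dotted quarter = 1.5 beats
  eighth = 0.5 beats
  dotted half = 3 beats
Sum = 1.5 + 1.5 + 0.5 + 3
= 6.5 beats


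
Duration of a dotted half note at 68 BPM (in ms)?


Reasoning:
One quarter-note beat = 60000 / BPM = 60000 / 68 ms
Dotted half note = 3 × quarter note
Duration = 3 × 60000 / 68 = 180000 / 68
= 2647.1 ms


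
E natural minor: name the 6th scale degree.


Step by step:
Natural minor scale pattern: W-H-W-W-H-W-W (2-1-2-2-1-2-2 semitones)
Starting from E:
  E + 2 semitones → F#
  F# + 1 semitone → G
  G + 2 semitones → A
  A + 2 semitones → B
  B + 1 semitone → C
  C + 2 semitones → D
  D + 2 semitones → E
Scale: E F# G A B C D
Degree 6 = C


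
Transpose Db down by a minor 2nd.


Reasoning:
minor 2nd: 2 letter names, 1 semitones
Letter: D - 1 → C
Pitch: Db - 1 semitones, spelled as a C → C
= C


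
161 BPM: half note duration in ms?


Working:
One quarter-note beat = 60000 / BPM = 60000 / 161 ms
Half note = 2 × quarter note
Duration = 2 × 60000 / 161 = 120000 / 161
= 745.3 ms


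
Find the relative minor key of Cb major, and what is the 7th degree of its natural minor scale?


The relative minor shares the major's key signature and starts on its 6th degree
6th degree = a major 6th above the tonic; a major 6th above Cb is Ab
→ relative minor of Cb major is Ab minor
Ab natural minor scale: Ab Bb Cb Db Eb Fb Gb
= Ab minor; 7th degree = Gb


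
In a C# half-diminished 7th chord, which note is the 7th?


Working:
Half-diminished 7th chord = root + minor 3rd + diminished 5th + minor 7th
Seventh chords stack in thirds, so the letter names are C-E-G-B
Root: C#
Minor 3rd above C#: E
Diminished 5th above C#: G
Minor 7th above C#: B
The 7th = B


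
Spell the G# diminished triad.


Step by step:
Diminished triad = root + minor 3rd (3 semitones) + diminished 5th (6 semitones)
A triad on G# stacks thirds, so the chord tones use letter names G-B-D
Root: G#
Minor 3rd above G#: B
Diminished 5th above G#: D
Chord = G# B D


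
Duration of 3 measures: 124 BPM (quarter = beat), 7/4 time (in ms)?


Working:
Quarter-note beat duration = 60000 / 124 ms
Beats per measure (7/4) = 7
One measure = 7 × 60000 / 124 = 420000 / 124 ms
3 measures = 3 × 420000 / 124 = 1260000 / 124
= 10161.3 ms


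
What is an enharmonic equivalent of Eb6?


Solution.
Enharmonic notes sound the same pitch but are spelled with different letter names
Eb and D# name the same pitch class
= D#6


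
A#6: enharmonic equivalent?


Let's work it out.
Enharmonic notes sound the same pitch but are spelled with different letter names
A# and Bb name the same pitch class
= Bb6


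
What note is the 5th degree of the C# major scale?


Major scale pattern: W-W-H-W-W-W-H (2-2-1-2-2-2-1 semitones)
Starting from C#:
  C# + 2 semitones → D#
  D# + 2 semitones → E#
  E# + 1 semitone → F#
  F# + 2 semitones → G#
  G# + 2 semitones → A#
  A# + 2 semitones → B#
  B# + 1 semitone → C#
Scale: C# D# E# F# G# A# B#
Degree 5 = G#


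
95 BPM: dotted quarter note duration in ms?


Solution.
One quarter-note beat = 60000 / BPM = 60000 / 95 ms
Dotted quarter note = 3/2 × quarter note
Duration = 3/2 × 60000 / 95 = 90000 / 95
= 947.4 ms


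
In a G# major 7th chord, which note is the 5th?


Major 7th chord = root + major 3rd + perfect 5th + major 7th
Seventh chords stack in thirds, so the letter names are G-B-D-F
Root: G#
Major 3rd above G#: B#
Perfect 5th above G#: D#
Major 7th above G#: F##
The 5th = D#


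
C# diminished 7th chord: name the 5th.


Working:
Diminished 7th chord = root + minor 3rd + diminished 5th + diminished 7th
Seventh chords stack in thirds, so the letter names are C-E-G-B
Root: C#
Minor 3rd above C#: E
Diminished 5th above C#: G
Diminished 7th above C#: Bb
The 5th = G
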